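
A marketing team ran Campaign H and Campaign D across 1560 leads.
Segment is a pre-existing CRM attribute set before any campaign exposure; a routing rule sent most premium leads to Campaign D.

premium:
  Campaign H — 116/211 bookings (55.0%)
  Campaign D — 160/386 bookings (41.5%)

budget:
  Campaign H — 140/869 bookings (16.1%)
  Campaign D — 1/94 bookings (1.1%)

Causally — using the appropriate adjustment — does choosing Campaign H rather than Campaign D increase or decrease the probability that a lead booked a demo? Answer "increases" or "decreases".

Within every customer segment level Campaign H has the higher rate, yet pooled Campaign D does — Simpson's reversal.
Customer segment differs across campaigns for reasons unrelated to any effect of the campaign itself, and it separately predicts the outcome — a classic confounder. We must compare within customer segment levels.
Within each level — premium: 55.0% vs 41.5%; budget: 16.1% vs 1.1% — Campaign H is higher every time.

increases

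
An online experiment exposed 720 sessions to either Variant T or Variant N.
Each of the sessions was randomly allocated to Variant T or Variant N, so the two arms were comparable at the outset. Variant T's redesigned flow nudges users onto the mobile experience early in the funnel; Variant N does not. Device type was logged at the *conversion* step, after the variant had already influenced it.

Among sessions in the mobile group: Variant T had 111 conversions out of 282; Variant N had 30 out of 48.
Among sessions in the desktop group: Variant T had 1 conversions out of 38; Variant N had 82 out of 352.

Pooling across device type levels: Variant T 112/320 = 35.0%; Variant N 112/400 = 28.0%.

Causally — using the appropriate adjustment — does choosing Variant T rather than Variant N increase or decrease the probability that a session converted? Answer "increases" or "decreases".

increases

Device type is recorded after the variant and is itself shifted by it — it sits on the causal path from variant to outcome. Conditioning on a mediator would strip out part of the effect we want; the pooled comparison gives the total causal effect.
Pooled: Variant T 35.0% vs Variant N 28.0%; Variant T is higher overall.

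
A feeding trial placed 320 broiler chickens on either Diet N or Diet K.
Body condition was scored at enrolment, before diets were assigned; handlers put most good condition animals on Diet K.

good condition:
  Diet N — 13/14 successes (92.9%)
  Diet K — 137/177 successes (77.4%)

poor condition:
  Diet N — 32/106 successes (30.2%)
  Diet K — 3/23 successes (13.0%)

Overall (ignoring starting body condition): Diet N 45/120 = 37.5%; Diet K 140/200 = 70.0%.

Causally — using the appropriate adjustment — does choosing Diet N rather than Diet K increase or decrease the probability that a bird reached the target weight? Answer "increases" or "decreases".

The stratified and pooled comparisons disagree (Diet N wins within each starting body condition; Diet K wins overall), so the answer turns on the causal role of starting body condition.
Here starting body condition is a common cause — it drives both which diet a case falls under and the outcome. The crude comparison mixes populations; the stratum-specific rates are the causally relevant ones.
Within each level — good condition: 92.9% vs 77.4%; poor condition: 30.2% vs 13.0% — Diet N is higher every time.

increases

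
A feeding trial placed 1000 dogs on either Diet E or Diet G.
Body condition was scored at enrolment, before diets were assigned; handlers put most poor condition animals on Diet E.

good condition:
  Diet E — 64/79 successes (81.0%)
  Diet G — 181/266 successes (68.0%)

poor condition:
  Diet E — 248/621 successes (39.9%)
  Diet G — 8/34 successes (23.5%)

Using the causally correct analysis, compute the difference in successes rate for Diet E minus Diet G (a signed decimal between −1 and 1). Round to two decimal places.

Nothing the diet does changes starting body condition; the imbalance is an allocation artefact. With starting body condition also predicting the outcome, the pooled figure is confounded, and the within-stratum comparison is the causal one.
Adjusting over the population distribution of starting body condition: 0.345·(0.810−0.680) + 0.655·(0.399−0.235) = +0.152.

+0.15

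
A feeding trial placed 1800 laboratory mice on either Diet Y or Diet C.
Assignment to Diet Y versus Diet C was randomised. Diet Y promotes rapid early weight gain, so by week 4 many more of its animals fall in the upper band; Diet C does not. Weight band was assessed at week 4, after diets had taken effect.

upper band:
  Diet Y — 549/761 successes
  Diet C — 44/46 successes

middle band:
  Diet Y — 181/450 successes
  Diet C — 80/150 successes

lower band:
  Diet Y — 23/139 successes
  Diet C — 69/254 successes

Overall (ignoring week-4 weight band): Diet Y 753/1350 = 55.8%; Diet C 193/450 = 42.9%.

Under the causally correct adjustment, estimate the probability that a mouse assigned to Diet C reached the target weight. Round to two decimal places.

0.43

The week-4 weight band-specific comparison favours Diet C throughout, but the pooled figures favour Diet Y. The question is whether to condition on week-4 weight band.
Week-4 weight band lies on the pathway diet → week-4 weight band → outcome, so adjusting for it blocks the indirect effect. For the total causal effect of diet, use the unadjusted pooled rates.
So P(outcome | do(Diet C)) is just the pooled rate for Diet C: 193/450 = 0.429.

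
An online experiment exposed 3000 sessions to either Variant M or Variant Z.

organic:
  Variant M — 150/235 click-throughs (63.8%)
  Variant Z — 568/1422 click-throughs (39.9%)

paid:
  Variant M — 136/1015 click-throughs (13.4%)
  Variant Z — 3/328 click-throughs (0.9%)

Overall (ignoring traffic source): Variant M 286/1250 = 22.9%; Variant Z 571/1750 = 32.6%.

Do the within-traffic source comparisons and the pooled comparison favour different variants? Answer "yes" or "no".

Within each traffic source level (organic 63.8% vs 39.9%; paid 13.4% vs 0.9%), Variant M has the higher rate every time. Pooled: 22.9% vs 32.6% — Variant Z has the higher rate overall. The two comparisons disagree.

yes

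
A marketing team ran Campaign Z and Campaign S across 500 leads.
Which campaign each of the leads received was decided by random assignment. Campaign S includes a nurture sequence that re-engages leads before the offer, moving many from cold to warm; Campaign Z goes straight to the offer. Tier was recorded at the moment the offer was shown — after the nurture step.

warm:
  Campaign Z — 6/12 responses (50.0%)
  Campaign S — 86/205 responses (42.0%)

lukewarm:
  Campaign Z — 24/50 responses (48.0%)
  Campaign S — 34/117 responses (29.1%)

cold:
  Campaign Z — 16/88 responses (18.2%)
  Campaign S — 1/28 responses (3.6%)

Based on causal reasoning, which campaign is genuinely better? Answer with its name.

Campaign S

Campaign Z is higher inside every engagement tier stratum but Campaign S is higher in aggregate. Whether to stratify depends on how engagement tier relates to the campaign.
Because the campaign influences engagement tier, engagement tier is a post-treatment mediator, not a confounder. Stratifying on it would bias the estimate; the causal effect is the crude pooled difference.
Pooled: Campaign Z 30.7% vs Campaign S 34.6%; Campaign S is higher overall.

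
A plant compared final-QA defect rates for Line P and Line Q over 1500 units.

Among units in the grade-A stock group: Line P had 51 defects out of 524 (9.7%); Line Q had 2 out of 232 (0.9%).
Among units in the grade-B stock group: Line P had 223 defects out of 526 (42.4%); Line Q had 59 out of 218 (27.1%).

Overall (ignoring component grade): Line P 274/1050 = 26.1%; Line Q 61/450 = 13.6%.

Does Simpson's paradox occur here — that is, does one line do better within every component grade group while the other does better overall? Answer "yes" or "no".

no

Within each component grade level (grade-A stock 9.7% vs 0.9%; grade-B stock 42.4% vs 27.1%), Line Q has the lower rate every time. Pooled: 26.1% vs 13.6% — Line Q has the lower rate overall. They agree.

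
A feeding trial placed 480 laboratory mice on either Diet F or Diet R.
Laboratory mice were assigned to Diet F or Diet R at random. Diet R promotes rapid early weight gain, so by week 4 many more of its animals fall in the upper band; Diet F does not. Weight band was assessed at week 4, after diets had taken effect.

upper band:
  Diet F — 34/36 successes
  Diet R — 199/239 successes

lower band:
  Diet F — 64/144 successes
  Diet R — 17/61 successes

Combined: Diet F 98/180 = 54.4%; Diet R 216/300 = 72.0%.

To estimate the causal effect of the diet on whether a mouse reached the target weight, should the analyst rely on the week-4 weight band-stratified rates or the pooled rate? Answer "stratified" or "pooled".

pooled

Week-4 weight band here is a post-treatment variable shaped by the diet; conditioning on it would introduce bias rather than remove it. The overall comparison is the causal one.
Pooled: Diet F 54.4% vs Diet R 72.0%; Diet R is higher overall.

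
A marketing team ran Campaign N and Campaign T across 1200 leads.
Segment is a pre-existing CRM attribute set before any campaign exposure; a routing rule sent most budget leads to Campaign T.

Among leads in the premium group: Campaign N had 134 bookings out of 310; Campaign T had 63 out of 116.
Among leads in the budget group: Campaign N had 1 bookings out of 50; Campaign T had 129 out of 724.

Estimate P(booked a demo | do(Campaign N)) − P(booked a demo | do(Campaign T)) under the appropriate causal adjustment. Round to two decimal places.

-0.14

Nothing the campaign does changes customer segment; the imbalance is an allocation artefact. With customer segment also predicting the outcome, the pooled figure is confounded, and the within-stratum comparison is the causal one.
Adjusting over the population distribution of customer segment: 0.355·(0.432−0.543) + 0.645·(0.020−0.178) = -0.141.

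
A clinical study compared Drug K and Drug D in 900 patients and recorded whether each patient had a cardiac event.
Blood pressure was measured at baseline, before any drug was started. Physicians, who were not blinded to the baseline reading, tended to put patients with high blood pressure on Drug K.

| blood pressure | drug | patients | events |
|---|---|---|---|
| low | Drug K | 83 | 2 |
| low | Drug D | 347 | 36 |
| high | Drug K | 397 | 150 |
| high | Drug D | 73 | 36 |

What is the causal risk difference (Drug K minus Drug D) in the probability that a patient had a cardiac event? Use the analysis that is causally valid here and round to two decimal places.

-0.10

The stratified and pooled comparisons disagree (Drug K wins within each blood pressure; Drug D wins overall), so the answer turns on the causal role of blood pressure.
Blood pressure differs across drugs for reasons unrelated to any effect of the drug itself, and it separately predicts the outcome — a classic confounder. We must compare within blood pressure levels.
Adjusting over the population distribution of blood pressure: 0.478·(0.024−0.104) + 0.522·(0.378−0.493) = -0.098.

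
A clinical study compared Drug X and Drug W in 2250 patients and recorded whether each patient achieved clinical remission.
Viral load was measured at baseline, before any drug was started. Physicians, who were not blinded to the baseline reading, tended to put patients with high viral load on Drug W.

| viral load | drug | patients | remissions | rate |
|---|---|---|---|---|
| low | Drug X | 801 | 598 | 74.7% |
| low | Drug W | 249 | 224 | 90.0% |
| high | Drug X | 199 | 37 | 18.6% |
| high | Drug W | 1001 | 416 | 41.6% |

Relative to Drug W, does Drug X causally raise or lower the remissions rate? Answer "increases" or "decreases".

decreases

Viral load is set before the drug has any effect — it is not caused by the drug — and it independently drives the outcome. That makes it a confounder, so the causal comparison is within viral load levels.
Within each level — low: 74.7% vs 90.0%; high: 18.6% vs 41.6% — Drug W is higher every time.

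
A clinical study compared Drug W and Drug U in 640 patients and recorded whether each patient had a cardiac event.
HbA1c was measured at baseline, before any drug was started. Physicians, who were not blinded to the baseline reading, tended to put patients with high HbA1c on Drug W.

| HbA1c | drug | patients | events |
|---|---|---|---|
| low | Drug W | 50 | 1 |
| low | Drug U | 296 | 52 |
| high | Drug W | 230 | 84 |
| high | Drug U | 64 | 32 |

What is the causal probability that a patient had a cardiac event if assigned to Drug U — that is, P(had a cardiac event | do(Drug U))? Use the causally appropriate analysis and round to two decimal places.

HbA1c satisfies the back-door criterion: it is not a descendant of the drug, and it blocks the spurious path from drug to outcome. Adjusting for it (i.e., using the within-HbA1c rates) gives the causal effect.
Standardising Drug U to the population HbA1c mix: 0.541·52/296 + 0.459·32/64 = 0.325.

0.32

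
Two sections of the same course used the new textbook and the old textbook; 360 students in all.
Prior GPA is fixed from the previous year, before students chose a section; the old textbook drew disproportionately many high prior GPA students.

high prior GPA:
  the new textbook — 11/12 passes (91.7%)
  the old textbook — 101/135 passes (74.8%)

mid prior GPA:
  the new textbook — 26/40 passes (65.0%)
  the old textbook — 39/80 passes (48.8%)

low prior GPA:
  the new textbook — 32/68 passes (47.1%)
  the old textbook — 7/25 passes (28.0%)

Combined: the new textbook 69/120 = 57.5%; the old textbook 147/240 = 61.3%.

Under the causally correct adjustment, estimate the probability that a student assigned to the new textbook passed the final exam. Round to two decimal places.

The stratified and pooled comparisons disagree (the new textbook wins within each prior GPA band; the old textbook wins overall), so the answer turns on the causal role of prior GPA band.
Prior GPA band differs across teaching methods for reasons unrelated to any effect of the teaching method itself, and it separately predicts the outcome — a classic confounder. We must compare within prior GPA band levels.
Standardising the new textbook to the population prior GPA band mix: 0.408·11/12 + 0.333·26/40 + 0.258·32/68 = 0.713.

0.71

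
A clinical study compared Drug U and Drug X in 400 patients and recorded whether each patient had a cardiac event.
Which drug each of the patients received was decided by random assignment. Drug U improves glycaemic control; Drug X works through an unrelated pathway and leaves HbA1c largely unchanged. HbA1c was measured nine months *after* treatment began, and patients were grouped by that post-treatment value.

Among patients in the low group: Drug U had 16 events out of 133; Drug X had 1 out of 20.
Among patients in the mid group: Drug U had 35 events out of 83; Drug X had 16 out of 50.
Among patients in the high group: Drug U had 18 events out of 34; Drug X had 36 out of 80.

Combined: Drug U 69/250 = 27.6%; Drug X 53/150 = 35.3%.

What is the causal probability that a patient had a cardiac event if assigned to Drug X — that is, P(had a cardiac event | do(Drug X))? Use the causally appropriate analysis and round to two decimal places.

0.35

The stratified and pooled comparisons disagree (Drug X wins within each HbA1c; Drug U wins overall), so the answer turns on the causal role of HbA1c.
HbA1c lies on the pathway drug → HbA1c → outcome, so adjusting for it blocks the indirect effect. For the total causal effect of drug, use the unadjusted pooled rates.
So P(outcome | do(Drug X)) is just the pooled rate for Drug X: 53/150 = 0.353.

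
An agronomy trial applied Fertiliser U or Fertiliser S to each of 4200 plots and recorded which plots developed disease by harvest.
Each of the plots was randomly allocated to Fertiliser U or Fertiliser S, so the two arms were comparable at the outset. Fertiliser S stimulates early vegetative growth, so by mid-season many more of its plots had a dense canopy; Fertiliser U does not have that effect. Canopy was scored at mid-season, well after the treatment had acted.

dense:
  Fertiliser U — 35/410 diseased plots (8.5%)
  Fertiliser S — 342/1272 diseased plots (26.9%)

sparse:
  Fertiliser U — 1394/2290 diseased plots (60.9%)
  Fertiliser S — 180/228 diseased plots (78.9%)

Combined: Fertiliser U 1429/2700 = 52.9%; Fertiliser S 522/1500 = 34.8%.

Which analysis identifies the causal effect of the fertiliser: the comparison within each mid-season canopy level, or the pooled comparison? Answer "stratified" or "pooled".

The stratified and pooled comparisons disagree (Fertiliser U wins within each mid-season canopy; Fertiliser S wins overall), so the answer turns on the causal role of mid-season canopy.
Stratifying would compare fertilisers among plots the fertilisers themselves sorted into mid-season canopy groups — a form of selection on an intermediate. The unconditioned pooled rates give the total causal effect.
Pooled: Fertiliser U 52.9% vs Fertiliser S 34.8%; Fertiliser S is lower overall.

pooled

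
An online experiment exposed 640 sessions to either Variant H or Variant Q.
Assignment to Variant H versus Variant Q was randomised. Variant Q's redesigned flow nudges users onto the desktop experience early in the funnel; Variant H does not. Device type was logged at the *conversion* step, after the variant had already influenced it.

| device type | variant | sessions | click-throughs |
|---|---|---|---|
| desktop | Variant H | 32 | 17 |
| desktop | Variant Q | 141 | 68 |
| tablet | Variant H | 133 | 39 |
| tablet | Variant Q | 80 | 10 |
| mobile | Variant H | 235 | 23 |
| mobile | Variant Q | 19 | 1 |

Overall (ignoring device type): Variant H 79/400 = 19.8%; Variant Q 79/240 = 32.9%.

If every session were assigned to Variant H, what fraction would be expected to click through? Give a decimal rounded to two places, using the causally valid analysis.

Variant H is higher inside every device type stratum but Variant Q is higher in aggregate. Whether to stratify depends on how device type relates to the variant.
Because the variant influences device type, device type is a post-treatment mediator, not a confounder. Stratifying on it would bias the estimate; the causal effect is the crude pooled difference.
So P(outcome | do(Variant H)) is just the pooled rate for Variant H: 79/400 = 0.198.

0.20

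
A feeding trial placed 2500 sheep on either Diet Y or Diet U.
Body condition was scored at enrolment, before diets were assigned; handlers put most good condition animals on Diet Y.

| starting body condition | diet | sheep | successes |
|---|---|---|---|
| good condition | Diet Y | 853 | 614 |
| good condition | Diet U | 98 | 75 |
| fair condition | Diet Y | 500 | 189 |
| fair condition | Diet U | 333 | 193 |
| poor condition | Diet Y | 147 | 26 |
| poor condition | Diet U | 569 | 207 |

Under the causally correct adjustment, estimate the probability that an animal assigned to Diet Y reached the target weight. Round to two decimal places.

0.45

The starting body condition-specific comparison favours Diet U throughout, but the pooled figures favour Diet Y. The question is whether to condition on starting body condition.
The imbalance in starting body condition arose from how sheep were allocated, not from anything the diet did; and starting body condition independently affects the outcome. The pooled gap is confounded — condition on starting body condition.
Standardising Diet Y to the population starting body condition mix: 0.380·614/853 + 0.333·189/500 + 0.286·26/147 = 0.450.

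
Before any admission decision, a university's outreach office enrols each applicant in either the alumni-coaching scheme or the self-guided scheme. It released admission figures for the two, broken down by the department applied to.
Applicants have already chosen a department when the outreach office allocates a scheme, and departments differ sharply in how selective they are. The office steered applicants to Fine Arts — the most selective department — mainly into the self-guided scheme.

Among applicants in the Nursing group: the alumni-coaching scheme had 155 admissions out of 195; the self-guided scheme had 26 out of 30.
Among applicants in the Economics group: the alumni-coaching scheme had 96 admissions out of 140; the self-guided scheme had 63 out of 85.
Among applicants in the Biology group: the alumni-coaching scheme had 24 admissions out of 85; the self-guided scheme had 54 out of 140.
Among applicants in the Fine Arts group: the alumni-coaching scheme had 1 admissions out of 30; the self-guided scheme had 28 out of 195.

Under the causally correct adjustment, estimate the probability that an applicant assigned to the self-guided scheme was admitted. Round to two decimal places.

The stratified and pooled comparisons disagree (the self-guided scheme wins within each department; the alumni-coaching scheme wins overall), so the answer turns on the causal role of department.
Since department is a pre-existing factor (not a product of the outreach scheme) and it affects the outcome on its own, it is a confounder. The stratified rates, not the pooled rate, identify the causal effect.
Standardising the self-guided scheme to the population department mix: 0.250·26/30 + 0.250·63/85 + 0.250·54/140 + 0.250·28/195 = 0.534.

0.53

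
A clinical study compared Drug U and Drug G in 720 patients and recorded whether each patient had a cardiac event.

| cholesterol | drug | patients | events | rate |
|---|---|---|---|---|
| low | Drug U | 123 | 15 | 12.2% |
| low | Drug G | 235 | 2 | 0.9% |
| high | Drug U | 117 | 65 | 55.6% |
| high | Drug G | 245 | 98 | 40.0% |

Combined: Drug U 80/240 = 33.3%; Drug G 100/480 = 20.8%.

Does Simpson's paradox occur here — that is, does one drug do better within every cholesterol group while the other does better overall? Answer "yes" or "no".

no

Within each cholesterol level (low 12.2% vs 0.9%; high 55.6% vs 40.0%), Drug G has the lower rate every time. Pooled: 33.3% vs 20.8% — Drug G has the lower rate overall. They agree.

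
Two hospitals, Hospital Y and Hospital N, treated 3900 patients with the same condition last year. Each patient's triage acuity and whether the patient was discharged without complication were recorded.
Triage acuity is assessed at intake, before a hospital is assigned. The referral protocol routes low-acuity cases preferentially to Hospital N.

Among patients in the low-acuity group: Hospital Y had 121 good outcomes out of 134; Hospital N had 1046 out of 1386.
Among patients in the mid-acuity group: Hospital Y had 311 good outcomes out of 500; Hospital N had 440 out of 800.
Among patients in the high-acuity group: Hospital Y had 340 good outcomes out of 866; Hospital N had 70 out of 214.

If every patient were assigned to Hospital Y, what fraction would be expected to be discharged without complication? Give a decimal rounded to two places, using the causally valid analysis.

Triage acuity differs across hospitals for reasons unrelated to any effect of the hospital itself, and it separately predicts the outcome — a classic confounder. We must compare within triage acuity levels.
Standardising Hospital Y to the population triage acuity mix: 0.390·121/134 + 0.333·311/500 + 0.277·340/866 = 0.668.

0.67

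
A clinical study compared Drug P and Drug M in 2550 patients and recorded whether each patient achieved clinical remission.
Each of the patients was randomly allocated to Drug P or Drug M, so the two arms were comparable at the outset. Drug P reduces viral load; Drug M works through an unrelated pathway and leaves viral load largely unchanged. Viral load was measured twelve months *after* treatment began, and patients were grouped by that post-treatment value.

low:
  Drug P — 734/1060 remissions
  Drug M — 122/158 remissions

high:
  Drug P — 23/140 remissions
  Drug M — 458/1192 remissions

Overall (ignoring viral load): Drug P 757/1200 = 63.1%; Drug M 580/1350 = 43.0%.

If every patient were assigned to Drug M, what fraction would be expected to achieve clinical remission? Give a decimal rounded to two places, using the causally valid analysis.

Drug M is higher inside every viral load stratum but Drug P is higher in aggregate. Whether to stratify depends on how viral load relates to the drug.
Because the drug influences viral load, viral load is a post-treatment mediator, not a confounder. Stratifying on it would bias the estimate; the causal effect is the crude pooled difference.
So P(outcome | do(Drug M)) is just the pooled rate for Drug M: 580/1350 = 0.430.

0.43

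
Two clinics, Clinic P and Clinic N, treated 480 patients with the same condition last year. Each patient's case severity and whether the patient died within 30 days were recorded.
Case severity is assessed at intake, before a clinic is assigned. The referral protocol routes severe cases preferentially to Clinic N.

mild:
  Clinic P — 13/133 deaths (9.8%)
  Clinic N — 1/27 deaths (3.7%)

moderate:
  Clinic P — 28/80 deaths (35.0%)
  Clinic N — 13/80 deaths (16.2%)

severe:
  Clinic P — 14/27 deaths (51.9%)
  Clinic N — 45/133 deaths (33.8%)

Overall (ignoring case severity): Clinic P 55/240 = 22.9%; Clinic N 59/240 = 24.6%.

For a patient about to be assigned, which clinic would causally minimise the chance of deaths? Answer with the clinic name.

Case severity satisfies the back-door criterion: it is not a descendant of the clinic, and it blocks the spurious path from clinic to outcome. Adjusting for it (i.e., using the within-case severity rates) gives the causal effect.
Within each level — mild: 9.8% vs 3.7%; moderate: 35.0% vs 16.2%; severe: 51.9% vs 33.8% — Clinic N is lower every time.

Clinic N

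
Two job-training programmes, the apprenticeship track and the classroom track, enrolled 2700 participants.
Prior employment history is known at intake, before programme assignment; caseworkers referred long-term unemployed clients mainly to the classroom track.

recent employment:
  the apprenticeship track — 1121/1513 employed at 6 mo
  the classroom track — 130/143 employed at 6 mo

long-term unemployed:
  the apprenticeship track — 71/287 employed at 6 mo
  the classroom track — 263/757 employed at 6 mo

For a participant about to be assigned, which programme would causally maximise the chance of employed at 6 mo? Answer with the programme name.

the classroom track

Prior employment history is set before the programme has any effect — it is not caused by the programme — and it independently drives the outcome. That makes it a confounder, so the causal comparison is within prior employment history levels.
Within each level — recent employment: 74.1% vs 90.9%; long-term unemployed: 24.7% vs 34.7% — the classroom track is higher every time.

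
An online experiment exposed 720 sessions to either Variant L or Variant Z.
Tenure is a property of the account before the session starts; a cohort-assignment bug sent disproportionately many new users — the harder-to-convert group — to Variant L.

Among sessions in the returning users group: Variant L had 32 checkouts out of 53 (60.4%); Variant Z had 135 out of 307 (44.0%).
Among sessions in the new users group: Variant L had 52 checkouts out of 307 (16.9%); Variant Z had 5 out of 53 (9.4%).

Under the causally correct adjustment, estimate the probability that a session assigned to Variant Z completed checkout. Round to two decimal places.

Since user tenure is a pre-existing factor (not a product of the variant) and it affects the outcome on its own, it is a confounder. The stratified rates, not the pooled rate, identify the causal effect.
Standardising Variant Z to the population user tenure mix: 0.500·135/307 + 0.500·5/53 = 0.267.

0.27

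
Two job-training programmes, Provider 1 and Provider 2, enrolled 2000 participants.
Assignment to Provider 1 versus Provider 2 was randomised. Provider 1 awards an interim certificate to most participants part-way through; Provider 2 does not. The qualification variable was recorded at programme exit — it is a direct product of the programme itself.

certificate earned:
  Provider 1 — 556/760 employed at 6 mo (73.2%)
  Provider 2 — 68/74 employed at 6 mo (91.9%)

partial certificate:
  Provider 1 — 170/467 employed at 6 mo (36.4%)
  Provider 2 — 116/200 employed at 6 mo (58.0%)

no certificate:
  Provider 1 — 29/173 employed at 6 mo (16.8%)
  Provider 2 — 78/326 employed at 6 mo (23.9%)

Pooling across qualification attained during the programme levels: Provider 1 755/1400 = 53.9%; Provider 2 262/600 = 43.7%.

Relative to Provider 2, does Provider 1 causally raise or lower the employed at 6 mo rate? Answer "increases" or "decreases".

increases

The distribution of qualification attained during the programme is itself part of what the programme does — it is an intermediate outcome. Holding it fixed would remove that part of the effect; the total effect is the pooled difference.
Pooled: Provider 1 53.9% vs Provider 2 43.7%; Provider 1 is higher overall.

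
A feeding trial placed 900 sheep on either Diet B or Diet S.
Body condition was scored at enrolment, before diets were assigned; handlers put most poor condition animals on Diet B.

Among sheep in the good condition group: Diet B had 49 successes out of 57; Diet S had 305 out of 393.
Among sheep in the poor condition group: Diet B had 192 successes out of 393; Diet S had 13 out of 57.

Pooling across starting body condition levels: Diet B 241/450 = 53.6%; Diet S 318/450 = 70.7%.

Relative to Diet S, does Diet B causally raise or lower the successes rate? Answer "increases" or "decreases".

increases

Starting body condition is set before the diet has any effect — it is not caused by the diet — and it independently drives the outcome. That makes it a confounder, so the causal comparison is within starting body condition levels.
Within each level — good condition: 86.0% vs 77.6%; poor condition: 48.9% vs 22.8% — Diet B is higher every time.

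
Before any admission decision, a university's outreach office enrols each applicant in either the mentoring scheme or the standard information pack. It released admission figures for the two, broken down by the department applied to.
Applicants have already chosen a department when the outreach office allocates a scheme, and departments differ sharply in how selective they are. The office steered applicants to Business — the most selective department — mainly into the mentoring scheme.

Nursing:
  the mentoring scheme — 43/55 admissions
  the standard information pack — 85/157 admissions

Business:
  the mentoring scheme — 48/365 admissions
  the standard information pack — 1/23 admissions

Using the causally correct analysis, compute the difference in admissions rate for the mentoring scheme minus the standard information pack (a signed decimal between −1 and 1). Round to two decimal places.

+0.14

The department-specific comparison favours the mentoring scheme throughout, but the pooled figures favour the standard information pack. The question is whether to condition on department.
Department is set before the outreach scheme has any effect — it is not caused by the outreach scheme — and it independently drives the outcome. That makes it a confounder, so the causal comparison is within department levels.
Adjusting over the population distribution of department: 0.353·(0.782−0.541) + 0.647·(0.132−0.043) = +0.142.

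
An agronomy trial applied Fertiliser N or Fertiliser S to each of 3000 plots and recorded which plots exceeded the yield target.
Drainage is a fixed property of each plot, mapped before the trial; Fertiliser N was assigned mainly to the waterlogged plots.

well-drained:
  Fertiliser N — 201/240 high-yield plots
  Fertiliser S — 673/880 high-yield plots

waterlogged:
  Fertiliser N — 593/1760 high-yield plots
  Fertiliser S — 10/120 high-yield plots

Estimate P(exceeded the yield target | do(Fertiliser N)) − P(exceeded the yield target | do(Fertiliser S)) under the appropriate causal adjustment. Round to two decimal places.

+0.19

The stratified and pooled comparisons disagree (Fertiliser N wins within each field drainage; Fertiliser S wins overall), so the answer turns on the causal role of field drainage.
The imbalance in field drainage arose from how plots were allocated, not from anything the fertiliser did; and field drainage independently affects the outcome. The pooled gap is confounded — condition on field drainage.
Adjusting over the population distribution of field drainage: 0.373·(0.838−0.765) + 0.627·(0.337−0.083) = +0.186.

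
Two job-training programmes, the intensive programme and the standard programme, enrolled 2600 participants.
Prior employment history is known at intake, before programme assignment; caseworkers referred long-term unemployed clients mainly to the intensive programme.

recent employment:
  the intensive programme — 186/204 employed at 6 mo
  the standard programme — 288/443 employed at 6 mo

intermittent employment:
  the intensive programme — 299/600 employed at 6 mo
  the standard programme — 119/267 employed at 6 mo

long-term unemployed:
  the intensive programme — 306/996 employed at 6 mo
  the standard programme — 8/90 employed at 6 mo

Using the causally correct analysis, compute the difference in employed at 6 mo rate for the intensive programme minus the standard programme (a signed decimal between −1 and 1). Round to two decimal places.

+0.17

the intensive programme is higher inside every prior employment history stratum but the standard programme is higher in aggregate. Whether to stratify depends on how prior employment history relates to the programme.
The imbalance in prior employment history arose from how participants were allocated, not from anything the programme did; and prior employment history independently affects the outcome. The pooled gap is confounded — condition on prior employment history.
Adjusting over the population distribution of prior employment history: 0.249·(0.912−0.650) + 0.333·(0.498−0.446) + 0.418·(0.307−0.089) = +0.174.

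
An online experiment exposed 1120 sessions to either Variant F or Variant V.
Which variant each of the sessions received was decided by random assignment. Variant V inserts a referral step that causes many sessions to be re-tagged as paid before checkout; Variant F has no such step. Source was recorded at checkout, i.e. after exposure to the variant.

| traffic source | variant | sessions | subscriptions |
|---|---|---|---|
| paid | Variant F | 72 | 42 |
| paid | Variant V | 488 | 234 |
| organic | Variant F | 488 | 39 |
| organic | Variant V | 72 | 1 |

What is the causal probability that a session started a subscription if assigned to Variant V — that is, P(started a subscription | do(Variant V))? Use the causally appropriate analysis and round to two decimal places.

0.42

The stratified and pooled comparisons disagree (Variant F wins within each traffic source; Variant V wins overall), so the answer turns on the causal role of traffic source.
Because the variant influences traffic source, traffic source is a post-treatment mediator, not a confounder. Stratifying on it would bias the estimate; the causal effect is the crude pooled difference.
So P(outcome | do(Variant V)) is just the pooled rate for Variant V: 235/560 = 0.420.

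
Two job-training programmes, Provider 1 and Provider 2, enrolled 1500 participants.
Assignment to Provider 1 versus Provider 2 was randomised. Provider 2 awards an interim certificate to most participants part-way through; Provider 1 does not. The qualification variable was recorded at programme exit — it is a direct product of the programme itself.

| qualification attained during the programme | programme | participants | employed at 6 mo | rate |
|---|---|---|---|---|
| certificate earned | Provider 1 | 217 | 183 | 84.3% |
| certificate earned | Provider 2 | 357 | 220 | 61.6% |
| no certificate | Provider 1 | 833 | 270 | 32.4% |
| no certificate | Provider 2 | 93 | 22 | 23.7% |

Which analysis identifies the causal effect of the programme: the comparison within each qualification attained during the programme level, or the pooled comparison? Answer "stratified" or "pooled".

pooled

The qualification attained during the programme-specific comparison favours Provider 1 throughout, but the pooled figures favour Provider 2. The question is whether to condition on qualification attained during the programme.
The distribution of qualification attained during the programme is itself part of what the programme does — it is an intermediate outcome. Holding it fixed would remove that part of the effect; the total effect is the pooled difference.
Pooled: Provider 1 43.1% vs Provider 2 53.8%; Provider 2 is higher overall.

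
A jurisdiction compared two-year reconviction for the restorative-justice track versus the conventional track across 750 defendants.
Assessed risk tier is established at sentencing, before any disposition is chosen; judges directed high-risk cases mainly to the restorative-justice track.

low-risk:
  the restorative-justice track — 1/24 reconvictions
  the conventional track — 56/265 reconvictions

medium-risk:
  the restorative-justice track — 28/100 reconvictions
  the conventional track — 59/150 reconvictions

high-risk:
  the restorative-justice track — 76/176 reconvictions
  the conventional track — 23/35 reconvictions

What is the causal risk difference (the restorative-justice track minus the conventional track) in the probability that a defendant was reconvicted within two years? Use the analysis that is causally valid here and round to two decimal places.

-0.17

Here assessed risk tier is a common cause — it drives both which disposition a case falls under and the outcome. The crude comparison mixes populations; the stratum-specific rates are the causally relevant ones.
Adjusting over the population distribution of assessed risk tier: 0.385·(0.042−0.211) + 0.333·(0.280−0.393) + 0.281·(0.432−0.657) = -0.167.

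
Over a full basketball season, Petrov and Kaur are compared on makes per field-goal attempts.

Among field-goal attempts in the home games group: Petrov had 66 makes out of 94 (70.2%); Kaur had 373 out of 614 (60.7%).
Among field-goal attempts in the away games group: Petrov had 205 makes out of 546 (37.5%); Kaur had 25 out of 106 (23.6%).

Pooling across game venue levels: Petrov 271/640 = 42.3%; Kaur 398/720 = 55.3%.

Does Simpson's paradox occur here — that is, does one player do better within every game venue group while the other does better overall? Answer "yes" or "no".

Within each game venue level (home games 70.2% vs 60.7%; away games 37.5% vs 23.6%), Petrov has the higher rate every time. Pooled: 42.3% vs 55.3% — Kaur has the higher rate overall. The two comparisons disagree.

yes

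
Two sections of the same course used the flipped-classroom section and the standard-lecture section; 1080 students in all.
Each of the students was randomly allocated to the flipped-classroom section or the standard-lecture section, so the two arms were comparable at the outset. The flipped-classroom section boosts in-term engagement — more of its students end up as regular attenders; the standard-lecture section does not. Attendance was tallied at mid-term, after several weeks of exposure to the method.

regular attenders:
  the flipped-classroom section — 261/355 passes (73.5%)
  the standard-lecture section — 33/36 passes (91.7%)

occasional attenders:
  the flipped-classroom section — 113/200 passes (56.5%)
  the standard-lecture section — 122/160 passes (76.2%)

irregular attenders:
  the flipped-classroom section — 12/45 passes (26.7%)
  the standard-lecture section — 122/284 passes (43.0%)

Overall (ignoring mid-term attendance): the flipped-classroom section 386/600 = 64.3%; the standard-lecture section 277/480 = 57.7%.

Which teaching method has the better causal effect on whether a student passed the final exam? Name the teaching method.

Stratifying would compare teaching methods among students the teaching methods themselves sorted into mid-term attendance groups — a form of selection on an intermediate. The unconditioned pooled rates give the total causal effect.
Pooled: the flipped-classroom section 64.3% vs the standard-lecture section 57.7%; the flipped-classroom section is higher overall.

the flipped-classroom section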